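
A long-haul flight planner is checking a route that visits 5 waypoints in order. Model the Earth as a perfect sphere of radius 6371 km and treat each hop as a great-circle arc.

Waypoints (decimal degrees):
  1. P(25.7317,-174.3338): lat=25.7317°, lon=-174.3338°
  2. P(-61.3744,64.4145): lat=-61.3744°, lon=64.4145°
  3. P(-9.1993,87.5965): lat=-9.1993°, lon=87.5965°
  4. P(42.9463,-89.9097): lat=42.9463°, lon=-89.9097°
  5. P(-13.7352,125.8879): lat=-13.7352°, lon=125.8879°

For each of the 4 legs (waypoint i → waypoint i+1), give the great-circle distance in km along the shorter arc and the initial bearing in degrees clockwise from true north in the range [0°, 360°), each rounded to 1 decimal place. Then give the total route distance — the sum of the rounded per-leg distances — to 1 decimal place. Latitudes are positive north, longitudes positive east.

Leg 1: dist=14147.1 km, bearing=211.0°
Leg 2: dist=6104.1 km, bearing=28.4°
Leg 3: dist=16254.8 km, bearing=356.7°
Leg 4: dist=15300.8 km, bearing=302.6°
Total: 51806.8 km

Leg 1: φ1=0.4491029, φ2=-1.0711854, Δφ=-1.5202882, Δλ=4.1669439 rad; a=sin²(Δφ/2)+cosφ1·cosφ2·sin²(Δλ/2)=0.8024957115; c=2·atan2(√a, √(1-a))=2.220551422; dist=6371·c=14147.133 ≈ 14147.1 km; running total=14147.1 km
Leg 1 bearing: y=sinΔλ·cosφ2=-0.40956731, x=cosφ1·sinφ2-sinφ1·cosφ2·cosΔλ=-0.68281769; θ=atan2(y, x)=-149.0439° <0 so +360° → 210.9561° ≈ 211.0°
Leg 2: φ1=-1.0711854, φ2=-0.1605581, Δφ=0.9106273, Δλ=0.4046022 rad; a=sin²(Δφ/2)+cosφ1·cosφ2·sin²(Δλ/2)=0.2124669003; c=2·atan2(√a, √(1-a))=0.958111263; dist=6371·c=6104.127 ≈ 6104.1 km; running total=20251.2 km
Leg 2 bearing: y=sinΔλ·cosφ2=0.38859005, x=cosφ1·sinφ2-sinφ1·cosφ2·cosΔλ=0.71992822; θ=atan2(y, x)=28.3585° ≈ 28.4°
Leg 3: φ1=-0.1605581, φ2=0.7495543, Δφ=0.9101124, Δλ=-3.0980676 rad; a=sin²(Δφ/2)+cosφ1·cosφ2·sin²(Δλ/2)=0.9154071866; c=2·atan2(√a, √(1-a))=2.551365670; dist=6371·c=16254.751 ≈ 16254.8 km; running total=36506.0 km
Leg 3 bearing: y=sinΔλ·cosφ2=-0.03184993, x=cosφ1·sinφ2-sinφ1·cosφ2·cosΔλ=0.55563752; θ=atan2(y, x)=-3.2807° <0 so +360° → 356.7193° ≈ 356.7°
Leg 4: φ1=0.7495543, φ2=-0.2397245, Δφ=-0.9892788, Δλ=3.7663786 rad; a=sin²(Δφ/2)+cosφ1·cosφ2·sin²(Δλ/2)=0.8692499945; c=2·atan2(√a, √(1-a))=2.401639267; dist=6371·c=15300.844 ≈ 15300.8 km; running total=51806.8 km
Leg 4 bearing: y=sinΔλ·cosφ2=-0.56819689, x=cosφ1·sinφ2-sinφ1·cosφ2·cosΔλ=0.36300146; θ=atan2(y, x)=-57.4269° <0 so +360° → 302.5731° ≈ 302.6°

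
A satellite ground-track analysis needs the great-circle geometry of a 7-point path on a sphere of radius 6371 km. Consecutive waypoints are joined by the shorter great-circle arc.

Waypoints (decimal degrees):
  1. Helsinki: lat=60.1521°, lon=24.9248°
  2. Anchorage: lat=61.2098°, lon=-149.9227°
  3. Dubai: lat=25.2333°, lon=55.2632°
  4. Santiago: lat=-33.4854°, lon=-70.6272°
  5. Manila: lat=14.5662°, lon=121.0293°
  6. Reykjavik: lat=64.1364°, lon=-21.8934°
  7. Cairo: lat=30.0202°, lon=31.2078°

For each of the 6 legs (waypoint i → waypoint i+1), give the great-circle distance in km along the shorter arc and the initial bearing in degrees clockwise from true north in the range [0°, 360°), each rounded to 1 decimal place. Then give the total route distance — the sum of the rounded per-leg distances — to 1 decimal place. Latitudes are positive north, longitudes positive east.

Leg 1: dist=6513.0 km, bearing=357.1°
Leg 2: dist=10138.9 km, bearing=337.4°
Leg 3: dist=14749.7 km, bearing=246.7°
Leg 4: dist=17605.5 km, bearing=212.0°
Leg 5: dist=10713.2 km, bearing=344.7°
Leg 6: dist=5269.8 km, bearing=109.8°
Total: 64990.1 km

Leg 1: φ1=1.0498522, φ2=1.0683125, Δφ=0.0184603, Δλ=-3.0516646 rad; a=sin²(Δφ/2)+cosφ1·cosφ2·sin²(Δλ/2)=0.2392947565; c=2·atan2(√a, √(1-a))=1.022293242; dist=6371·c=6513.030 ≈ 6513.0 km; running total=6513.0 km
Leg 1 bearing: y=sinΔλ·cosφ2=-0.04325136, x=cosφ1·sinφ2-sinφ1·cosφ2·cosΔλ=0.85220914; θ=atan2(y, x)=-2.9054° <0 so +360° → 357.0946° ≈ 357.1°
Leg 2: φ1=1.0683125, φ2=0.4404042, Δφ=-0.6279084, Δλ=3.5811695 rad; a=sin²(Δφ/2)+cosφ1·cosφ2·sin²(Δλ/2)=0.5103116985; c=2·atan2(√a, √(1-a))=1.591421186; dist=6371·c=10138.944 ≈ 10138.9 km; running total=16651.9 km
Leg 2 bearing: y=sinΔλ·cosφ2=-0.38494976, x=cosφ1·sinφ2-sinφ1·cosφ2·cosΔλ=0.92270708; θ=atan2(y, x)=-22.6457° <0 so +360° → 337.3543° ≈ 337.4°
Leg 3: φ1=0.4404042, φ2=-0.5844305, Δφ=-1.0248346, Δλ=-2.1972020 rad; a=sin²(Δφ/2)+cosφ1·cosφ2·sin²(Δλ/2)=0.8387425876; c=2·atan2(√a, √(1-a))=2.315134519; dist=6371·c=14749.722 ≈ 14749.7 km; running total=31401.6 km
Leg 3 bearing: y=sinΔλ·cosφ2=-0.67567808, x=cosφ1·sinφ2-sinφ1·cosφ2·cosΔλ=-0.29064235; θ=atan2(y, x)=-113.2749° <0 so +360° → 246.7251° ≈ 246.7°
Leg 4: φ1=-0.5844305, φ2=0.2542281, Δφ=0.8386586, Δλ=3.3450370 rad; a=sin²(Δφ/2)+cosφ1·cosφ2·sin²(Δλ/2)=0.9646645356; c=2·atan2(√a, √(1-a))=2.763388005; dist=6371·c=17605.545 ≈ 17605.5 km; running total=49007.1 km
Leg 4 bearing: y=sinΔλ·cosφ2=-0.19554964, x=cosφ1·sinφ2-sinφ1·cosφ2·cosΔλ=-0.31322167; θ=atan2(y, x)=-148.0228° <0 so +360° → 211.9772° ≈ 212.0°
Leg 5: φ1=0.2542281, φ2=1.1193914, Δφ=0.8651632, Δλ=-2.4944717 rad; a=sin²(Δφ/2)+cosφ1·cosφ2·sin²(Δλ/2)=0.5552703398; c=2·atan2(√a, √(1-a))=1.681563374; dist=6371·c=10713.240 ≈ 10713.2 km; running total=59720.3 km
Leg 5 bearing: y=sinΔλ·cosφ2=-0.26299968, x=cosφ1·sinφ2-sinφ1·cosφ2·cosΔλ=0.95844245; θ=atan2(y, x)=-15.3445° <0 so +360° → 344.6555° ≈ 344.7°
Leg 6: φ1=1.1193914, φ2=0.5239513, Δφ=-0.5954400, Δλ=0.9267908 rad; a=sin²(Δφ/2)+cosφ1·cosφ2·sin²(Δλ/2)=0.1615148139; c=2·atan2(√a, √(1-a))=0.827157811; dist=6371·c=5269.822 ≈ 5269.8 km; running total=64990.1 km
Leg 6 bearing: y=sinΔλ·cosφ2=0.69241711, x=cosφ1·sinφ2-sinφ1·cosφ2·cosΔλ=-0.24953890; θ=atan2(y, x)=109.8186° ≈ 109.8°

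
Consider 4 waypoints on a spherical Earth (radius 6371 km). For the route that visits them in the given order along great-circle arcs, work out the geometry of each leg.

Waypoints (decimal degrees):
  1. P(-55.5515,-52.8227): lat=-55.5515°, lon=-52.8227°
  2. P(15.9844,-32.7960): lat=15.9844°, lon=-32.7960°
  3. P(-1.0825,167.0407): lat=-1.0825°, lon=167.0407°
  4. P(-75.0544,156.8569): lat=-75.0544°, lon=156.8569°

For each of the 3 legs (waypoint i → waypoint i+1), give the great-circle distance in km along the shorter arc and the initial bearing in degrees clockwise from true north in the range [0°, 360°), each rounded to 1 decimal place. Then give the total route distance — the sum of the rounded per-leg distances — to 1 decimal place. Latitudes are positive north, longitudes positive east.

Leg 1: φ1=-0.9695566, φ2=0.2789804, Δφ=1.2485370, Δλ=0.3495319 rad; a=sin²(Δφ/2)+cosφ1·cosφ2·sin²(Δλ/2)=0.3580855820; c=2·atan2(√a, √(1-a))=1.283011514; dist=6371·c=8174.066 ≈ 8174.1 km; running total=8174.1 km
Leg 1 bearing: y=sinΔλ·cosφ2=0.32921745, x=cosφ1·sinφ2-sinφ1·cosφ2·cosΔλ=0.90058706; θ=atan2(y, x)=20.0803° ≈ 20.1°
Leg 2: φ1=0.2789804, φ2=-0.0188932, Δφ=-0.2978736, Δλ=3.4878084 rad; a=sin²(Δφ/2)+cosφ1·cosφ2·sin²(Δλ/2)=0.9546677375; c=2·atan2(√a, √(1-a))=2.712480419; dist=6371·c=17281.213 ≈ 17281.2 km; running total=25455.3 km
Leg 2 bearing: y=sinΔλ·cosφ2=-0.33927996, x=cosφ1·sinφ2-sinφ1·cosφ2·cosΔλ=0.24082796; θ=atan2(y, x)=-54.6321° <0 so +360° → 305.3679° ≈ 305.4°
Leg 3: φ1=-0.0188932, φ2=-1.3099464, Δφ=-1.2910532, Δλ=-0.1777408 rad; a=sin²(Δφ/2)+cosφ1·cosφ2·sin²(Δλ/2)=0.3639767960; c=2·atan2(√a, √(1-a))=1.295277318; dist=6371·c=8252.212 ≈ 8252.2 km; running total=33707.5 km
Leg 3 bearing: y=sinΔλ·cosφ2=-0.04559871, x=cosφ1·sinφ2-sinφ1·cosφ2·cosΔλ=-0.96120316; θ=atan2(y, x)=-177.2840° <0 so +360° → 182.7160° ≈ 182.7°

Leg 1: dist=8174.1 km, bearing=20.1°
Leg 2: dist=17281.2 km, bearing=305.4°
Leg 3: dist=8252.2 km, bearing=182.7°
Total: 33707.5 km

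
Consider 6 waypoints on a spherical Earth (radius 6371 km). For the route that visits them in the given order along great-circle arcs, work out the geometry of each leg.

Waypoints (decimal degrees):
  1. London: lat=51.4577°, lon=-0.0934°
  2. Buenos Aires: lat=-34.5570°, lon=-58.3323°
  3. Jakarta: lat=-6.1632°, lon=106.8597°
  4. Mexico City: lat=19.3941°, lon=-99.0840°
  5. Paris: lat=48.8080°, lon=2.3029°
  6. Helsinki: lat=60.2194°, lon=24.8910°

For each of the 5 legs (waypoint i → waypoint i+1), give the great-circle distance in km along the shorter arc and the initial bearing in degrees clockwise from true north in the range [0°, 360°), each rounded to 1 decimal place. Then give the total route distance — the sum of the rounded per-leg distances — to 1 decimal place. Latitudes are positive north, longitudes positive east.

Leg 1: φ1=0.8981063, φ2=-0.6031334, Δφ=-1.5012397, Δλ=-1.0164606 rad; a=sin²(Δφ/2)+cosφ1·cosφ2·sin²(Δλ/2)=0.5867703814; c=2·atan2(√a, √(1-a))=1.745220181; dist=6371·c=11118.798 ≈ 11118.8 km; running total=11118.8 km
Leg 1 bearing: y=sinΔλ·cosφ2=-0.70023406, x=cosφ1·sinφ2-sinφ1·cosφ2·cosΔλ=-0.69249972; θ=atan2(y, x)=-134.6818° <0 so +360° → 225.3182° ≈ 225.3°
Leg 2: φ1=-0.6031334, φ2=-0.1075681, Δφ=0.4955653, Δλ=2.8831443 rad; a=sin²(Δφ/2)+cosφ1·cosφ2·sin²(Δλ/2)=0.8653550464; c=2·atan2(√a, √(1-a))=2.390157842; dist=6371·c=15227.696 ≈ 15227.7 km; running total=26346.5 km
Leg 2 bearing: y=sinΔλ·cosφ2=0.25410352, x=cosφ1·sinφ2-sinφ1·cosφ2·cosΔλ=-0.63363567; θ=atan2(y, x)=158.1480° ≈ 158.1°
Leg 3: φ1=-0.1075681, φ2=0.3384909, Δφ=0.4460590, Δλ=-3.5943956 rad; a=sin²(Δφ/2)+cosφ1·cosφ2·sin²(Δλ/2)=0.9394738603; c=2·atan2(√a, √(1-a))=2.644447606; dist=6371·c=16847.776 ≈ 16847.8 km; running total=43194.3 km
Leg 3 bearing: y=sinΔλ·cosφ2=0.41266333, x=cosφ1·sinφ2-sinφ1·cosφ2·cosΔλ=0.23908132; θ=atan2(y, x)=59.9136° ≈ 59.9°
Leg 4: φ1=0.3384909, φ2=0.8518603, Δφ=0.5133694, Δλ=1.7695352 rad; a=sin²(Δφ/2)+cosφ1·cosφ2·sin²(Δλ/2)=0.4363839391; c=2·atan2(√a, √(1-a))=1.443218407; dist=6371·c=9194.744 ≈ 9194.7 km; running total=52389.0 km
Leg 4 bearing: y=sinΔλ·cosφ2=0.64562105, x=cosφ1·sinφ2-sinφ1·cosφ2·cosΔλ=0.75298436; θ=atan2(y, x)=40.6103° ≈ 40.6°
Leg 5: φ1=0.8518603, φ2=1.0510268, Δφ=0.1991665, Δλ=0.3942367 rad; a=sin²(Δφ/2)+cosφ1·cosφ2·sin²(Δλ/2)=0.0224302258; c=2·atan2(√a, √(1-a))=0.300665705; dist=6371·c=1915.541 ≈ 1915.5 km; running total=54304.5 km
Leg 5 bearing: y=sinΔλ·cosφ2=0.19077660, x=cosφ1·sinφ2-sinφ1·cosφ2·cosΔλ=0.22652313; θ=atan2(y, x)=40.1039° ≈ 40.1°

Leg 1: dist=11118.8 km, bearing=225.3°
Leg 2: dist=15227.7 km, bearing=158.1°
Leg 3: dist=16847.8 km, bearing=59.9°
Leg 4: dist=9194.7 km, bearing=40.6°
Leg 5: dist=1915.5 km, bearing=40.1°
Total: 54304.5 km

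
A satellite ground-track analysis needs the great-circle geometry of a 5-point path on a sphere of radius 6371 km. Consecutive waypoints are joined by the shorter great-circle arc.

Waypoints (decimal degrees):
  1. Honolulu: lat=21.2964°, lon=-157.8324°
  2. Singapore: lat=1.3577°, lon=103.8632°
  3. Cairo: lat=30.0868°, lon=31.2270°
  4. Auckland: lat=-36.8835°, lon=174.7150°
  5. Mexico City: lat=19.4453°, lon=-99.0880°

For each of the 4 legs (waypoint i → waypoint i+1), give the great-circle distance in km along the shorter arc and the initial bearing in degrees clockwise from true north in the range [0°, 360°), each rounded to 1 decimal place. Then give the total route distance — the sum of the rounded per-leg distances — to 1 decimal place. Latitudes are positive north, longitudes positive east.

Leg 1: φ1=0.3716923, φ2=0.0236963, Δφ=-0.3479960, Δλ=4.5674499 rad; a=sin²(Δφ/2)+cosφ1·cosφ2·sin²(Δλ/2)=0.5629630956; c=2·atan2(√a, √(1-a))=1.697057726; dist=6371·c=10811.955 ≈ 10812.0 km; running total=10812.0 km
Leg 1 bearing: y=sinΔλ·cosφ2=-0.98923690, x=cosφ1·sinφ2-sinφ1·cosφ2·cosΔλ=0.07451813; θ=atan2(y, x)=-85.6921° <0 so +360° → 274.3079° ≈ 274.3°
Leg 2: φ1=0.0236963, φ2=0.5251137, Δφ=0.5014174, Δλ=-1.2677408 rad; a=sin²(Δφ/2)+cosφ1·cosφ2·sin²(Δλ/2)=0.3649829868; c=2·atan2(√a, √(1-a))=1.297367956; dist=6371·c=8265.531 ≈ 8265.5 km; running total=19077.5 km
Leg 2 bearing: y=sinΔλ·cosφ2=-0.82583592, x=cosφ1·sinφ2-sinφ1·cosφ2·cosΔλ=0.49505217; θ=atan2(y, x)=-59.0592° <0 so +360° → 300.9408° ≈ 300.9°
Leg 3: φ1=0.5251137, φ2=-0.6437385, Δφ=-1.1688522, Δλ=2.5043380 rad; a=sin²(Δφ/2)+cosφ1·cosφ2·sin²(Δλ/2)=0.9285686668; c=2·atan2(√a, √(1-a))=2.600482404; dist=6371·c=16567.673 ≈ 16567.7 km; running total=35645.2 km
Leg 3 bearing: y=sinΔλ·cosφ2=0.47590814, x=cosφ1·sinφ2-sinφ1·cosφ2·cosΔλ=-0.19704576; θ=atan2(y, x)=112.4916° ≈ 112.5°
Leg 4: φ1=-0.6437385, φ2=0.3393845, Δφ=0.9831230, Δλ=-4.7787639 rad; a=sin²(Δφ/2)+cosφ1·cosφ2·sin²(Δλ/2)=0.5748909436; c=2·atan2(√a, √(1-a))=1.721143994; dist=6371·c=10965.408 ≈ 10965.4 km; running total=46610.6 km
Leg 4 bearing: y=sinΔλ·cosφ2=0.94088334, x=cosφ1·sinφ2-sinφ1·cosφ2·cosΔλ=0.30381560; θ=atan2(y, x)=72.1045° ≈ 72.1°

Leg 1: dist=10812.0 km, bearing=274.3°
Leg 2: dist=8265.5 km, bearing=300.9°
Leg 3: dist=16567.7 km, bearing=112.5°
Leg 4: dist=10965.4 km, bearing=72.1°
Total: 46610.6 km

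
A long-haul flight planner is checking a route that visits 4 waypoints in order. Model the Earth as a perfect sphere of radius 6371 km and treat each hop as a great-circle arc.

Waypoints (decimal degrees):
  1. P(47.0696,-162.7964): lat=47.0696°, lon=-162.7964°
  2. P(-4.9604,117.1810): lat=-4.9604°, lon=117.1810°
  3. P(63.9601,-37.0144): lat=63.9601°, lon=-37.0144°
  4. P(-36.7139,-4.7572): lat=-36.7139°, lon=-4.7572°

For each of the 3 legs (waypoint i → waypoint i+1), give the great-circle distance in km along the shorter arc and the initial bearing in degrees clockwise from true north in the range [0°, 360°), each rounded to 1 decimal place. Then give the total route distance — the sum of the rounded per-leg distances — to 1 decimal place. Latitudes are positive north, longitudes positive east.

Leg 1: φ1=0.8215195, φ2=-0.0865753, Δφ=-0.9080948, Δλ=4.8865275 rad; a=sin²(Δφ/2)+cosφ1·cosφ2·sin²(Δλ/2)=0.4728714239; c=2·atan2(√a, √(1-a))=1.516512519; dist=6371·c=9661.701 ≈ 9661.7 km; running total=9661.7 km
Leg 1 bearing: y=sinΔλ·cosφ2=-0.98118751, x=cosφ1·sinφ2-sinφ1·cosφ2·cosΔλ=-0.18527608; θ=atan2(y, x)=-100.6932° <0 so +360° → 259.3068° ≈ 259.3°
Leg 2: φ1=-0.0865753, φ2=1.1163143, Δφ=1.2028896, Δλ=-2.6912174 rad; a=sin²(Δφ/2)+cosφ1·cosφ2·sin²(Δλ/2)=0.7357157089; c=2·atan2(√a, √(1-a))=2.061709504; dist=6371·c=13135.151 ≈ 13135.2 km; running total=22796.9 km
Leg 2 bearing: y=sinΔλ·cosφ2=-0.19109686, x=cosφ1·sinφ2-sinφ1·cosφ2·cosΔλ=0.86094971; θ=atan2(y, x)=-12.5145° <0 so +360° → 347.4855° ≈ 347.5°
Leg 3: φ1=1.1163143, φ2=-0.6407784, Δφ=-1.7570928, Δλ=0.5629943 rad; a=sin²(Δφ/2)+cosφ1·cosφ2·sin²(Δλ/2)=0.6197673741; c=2·atan2(√a, √(1-a))=1.812682947; dist=6371·c=11548.603 ≈ 11548.6 km; running total=34345.5 km
Leg 3 bearing: y=sinΔλ·cosφ2=0.42784694, x=cosφ1·sinφ2-sinφ1·cosφ2·cosΔλ=-0.87153319; θ=atan2(y, x)=153.8530° ≈ 153.9°

Leg 1: dist=9661.7 km, bearing=259.3°
Leg 2: dist=13135.2 km, bearing=347.5°
Leg 3: dist=11548.6 km, bearing=153.9°
Total: 34345.5 km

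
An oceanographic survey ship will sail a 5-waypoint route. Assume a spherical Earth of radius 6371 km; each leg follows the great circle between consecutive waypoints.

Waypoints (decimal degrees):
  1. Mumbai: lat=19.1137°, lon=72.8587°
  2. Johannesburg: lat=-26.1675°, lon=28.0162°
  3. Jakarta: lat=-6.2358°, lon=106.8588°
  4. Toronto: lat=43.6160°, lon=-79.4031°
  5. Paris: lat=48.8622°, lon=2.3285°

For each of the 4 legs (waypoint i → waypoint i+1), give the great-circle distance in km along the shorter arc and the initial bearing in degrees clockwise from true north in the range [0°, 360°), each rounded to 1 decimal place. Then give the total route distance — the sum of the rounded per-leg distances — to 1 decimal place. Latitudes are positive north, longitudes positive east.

Leg 1: dist=6984.5 km, bearing=225.4°
Leg 2: dist=8590.8 km, bearing=90.7°
Leg 3: dist=15813.7 km, bearing=7.4°
Leg 4: dist=6002.7 km, bearing=53.6°
Total: 37391.7 km

Leg 1: φ1=0.3335970, φ2=-0.4567090, Δφ=-0.7903060, Δλ=-0.7826493 rad; a=sin²(Δφ/2)+cosφ1·cosφ2·sin²(Δλ/2)=0.2715540611; c=2·atan2(√a, √(1-a))=1.096298424; dist=6371·c=6984.517 ≈ 6984.5 km; running total=6984.5 km
Leg 1 bearing: y=sinΔλ·cosφ2=-0.63288752, x=cosφ1·sinφ2-sinφ1·cosφ2·cosΔλ=-0.62506255; θ=atan2(y, x)=-134.6436° <0 so +360° → 225.3564° ≈ 225.4°
Leg 2: φ1=-0.4567090, φ2=-0.1088352, Δφ=0.3478738, Δλ=1.3760630 rad; a=sin²(Δφ/2)+cosφ1·cosφ2·sin²(Δλ/2)=0.3897269517; c=2·atan2(√a, √(1-a))=1.348422009; dist=6371·c=8590.797 ≈ 8590.8 km; running total=15575.3 km
Leg 2 bearing: y=sinΔλ·cosφ2=0.97529442, x=cosφ1·sinφ2-sinφ1·cosφ2·cosΔλ=-0.01265768; θ=atan2(y, x)=90.7436° ≈ 90.7°
Leg 3: φ1=-0.1088352, φ2=0.7612428, Δφ=0.8700780, Δλ=-3.2508834 rad; a=sin²(Δφ/2)+cosφ1·cosφ2·sin²(Δλ/2)=0.8951652755; c=2·atan2(√a, √(1-a))=2.482144652; dist=6371·c=15813.744 ≈ 15813.7 km; running total=31389.0 km
Leg 3 bearing: y=sinΔλ·cosφ2=0.07896683, x=cosφ1·sinφ2-sinφ1·cosφ2·cosΔλ=0.60757046; θ=atan2(y, x)=7.4053° ≈ 7.4°
Leg 4: φ1=0.7612428, φ2=0.8528063, Δφ=0.0915635, Δλ=1.4264855 rad; a=sin²(Δφ/2)+cosφ1·cosφ2·sin²(Δλ/2)=0.2059899974; c=2·atan2(√a, √(1-a))=0.942187595; dist=6371·c=6002.677 ≈ 6002.7 km; running total=37391.7 km
Leg 4 bearing: y=sinΔλ·cosφ2=0.65103384, x=cosφ1·sinφ2-sinφ1·cosφ2·cosΔλ=0.47998689; θ=atan2(y, x)=53.5998° ≈ 53.6°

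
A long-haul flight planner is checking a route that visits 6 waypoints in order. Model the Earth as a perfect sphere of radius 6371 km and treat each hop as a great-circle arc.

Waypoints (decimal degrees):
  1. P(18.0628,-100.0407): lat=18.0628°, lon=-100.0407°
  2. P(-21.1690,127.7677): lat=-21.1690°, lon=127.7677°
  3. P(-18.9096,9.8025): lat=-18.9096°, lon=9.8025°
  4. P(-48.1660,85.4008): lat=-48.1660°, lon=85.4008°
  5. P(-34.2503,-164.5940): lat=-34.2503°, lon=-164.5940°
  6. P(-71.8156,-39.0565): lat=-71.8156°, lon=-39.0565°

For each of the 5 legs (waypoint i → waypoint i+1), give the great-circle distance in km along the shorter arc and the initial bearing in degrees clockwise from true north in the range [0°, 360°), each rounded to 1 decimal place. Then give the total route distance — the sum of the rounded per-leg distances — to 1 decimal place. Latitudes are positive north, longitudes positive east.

Leg 1: φ1=0.3152553, φ2=-0.3694687, Δφ=-0.6847241, Δλ=3.9760066 rad; a=sin²(Δφ/2)+cosφ1·cosφ2·sin²(Δλ/2)=0.8536972014; c=2·atan2(√a, √(1-a))=2.356601331; dist=6371·c=15013.907 ≈ 15013.9 km; running total=15013.9 km
Leg 1 bearing: y=sinΔλ·cosφ2=-0.69090643, x=cosφ1·sinφ2-sinφ1·cosφ2·cosΔλ=-0.14913574; θ=atan2(y, x)=-102.1807° <0 so +360° → 257.8193° ≈ 257.8°
Leg 2: φ1=-0.3694687, φ2=-0.3300348, Δφ=0.0394340, Δλ=-2.0588811 rad; a=sin²(Δφ/2)+cosφ1·cosφ2·sin²(Δλ/2)=0.6483303357; c=2·atan2(√a, √(1-a))=1.871990331; dist=6371·c=11926.450 ≈ 11926.5 km; running total=26940.4 km
Leg 2 bearing: y=sinΔλ·cosφ2=-0.83556546, x=cosφ1·sinφ2-sinφ1·cosφ2·cosΔλ=-0.46240978; θ=atan2(y, x)=-118.9606° <0 so +360° → 241.0394° ≈ 241.0°
Leg 3: φ1=-0.3300348, φ2=-0.8406553, Δφ=-0.5106205, Δλ=1.3194392 rad; a=sin²(Δφ/2)+cosφ1·cosφ2·sin²(Δλ/2)=0.3008006053; c=2·atan2(√a, √(1-a))=1.161025880; dist=6371·c=7396.896 ≈ 7396.9 km; running total=34337.3 km
Leg 3 bearing: y=sinΔλ·cosφ2=0.64601557, x=cosφ1·sinφ2-sinφ1·cosφ2·cosΔλ=-0.65110851; θ=atan2(y, x)=135.2250° ≈ 135.2°
Leg 4: φ1=-0.8406553, φ2=-0.5977805, Δφ=0.2428748, Δλ=-4.3632324 rad; a=sin²(Δφ/2)+cosφ1·cosφ2·sin²(Δλ/2)=0.3846344441; c=2·atan2(√a, √(1-a))=1.337967325; dist=6371·c=8524.190 ≈ 8524.2 km; running total=42861.5 km
Leg 4 bearing: y=sinΔλ·cosφ2=0.77671186, x=cosφ1·sinφ2-sinφ1·cosφ2·cosΔλ=-0.58607324; θ=atan2(y, x)=127.0366° ≈ 127.0°
Leg 5: φ1=-0.5977805, φ2=-1.2534187, Δφ=-0.6556382, Δλ=2.1910427 rad; a=sin²(Δφ/2)+cosφ1·cosφ2·sin²(Δλ/2)=0.3076167764; c=2·atan2(√a, √(1-a))=1.175841550; dist=6371·c=7491.287 ≈ 7491.3 km; running total=50352.8 km
Leg 5 bearing: y=sinΔλ·cosφ2=0.25394746, x=cosφ1·sinφ2-sinφ1·cosφ2·cosΔλ=-0.88739251; θ=atan2(y, x)=164.0303° ≈ 164.0°

Leg 1: dist=15013.9 km, bearing=257.8°
Leg 2: dist=11926.5 km, bearing=241.0°
Leg 3: dist=7396.9 km, bearing=135.2°
Leg 4: dist=8524.2 km, bearing=127.0°
Leg 5: dist=7491.3 km, bearing=164.0°
Total: 50352.8 km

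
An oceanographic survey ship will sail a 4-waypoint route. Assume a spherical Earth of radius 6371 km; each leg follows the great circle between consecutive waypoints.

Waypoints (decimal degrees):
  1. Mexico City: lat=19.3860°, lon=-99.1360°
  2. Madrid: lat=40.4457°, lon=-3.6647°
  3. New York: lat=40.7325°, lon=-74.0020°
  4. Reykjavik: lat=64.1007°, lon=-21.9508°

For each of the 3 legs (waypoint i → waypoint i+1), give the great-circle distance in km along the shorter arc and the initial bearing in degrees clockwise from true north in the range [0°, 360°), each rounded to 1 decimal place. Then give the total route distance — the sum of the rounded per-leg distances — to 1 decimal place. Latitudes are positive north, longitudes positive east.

Leg 1: dist=9068.3 km, bearing=50.0°
Leg 2: dist=5768.4 km, bearing=294.9°
Leg 3: dist=4199.3 km, bearing=34.2°
Total: 19036.0 km

Leg 1: φ1=0.3383495, φ2=0.7059106, Δφ=0.3675611, Δλ=1.6662885 rad; a=sin²(Δφ/2)+cosφ1·cosφ2·sin²(Δλ/2)=0.4265574150; c=2·atan2(√a, √(1-a))=1.423377781; dist=6371·c=9068.340 ≈ 9068.3 km; running total=9068.3 km
Leg 1 bearing: y=sinΔλ·cosφ2=0.75755397, x=cosφ1·sinφ2-sinφ1·cosφ2·cosΔλ=0.63603202; θ=atan2(y, x)=49.9836° ≈ 50.0°
Leg 2: φ1=0.7059106, φ2=0.7109162, Δφ=0.0050056, Δλ=-1.2276175 rad; a=sin²(Δφ/2)+cosφ1·cosφ2·sin²(Δλ/2)=0.1913231878; c=2·atan2(√a, √(1-a))=0.905422037; dist=6371·c=5768.444 ≈ 5768.4 km; running total=14836.7 km
Leg 2 bearing: y=sinΔλ·cosφ2=-0.71357893, x=cosφ1·sinφ2-sinφ1·cosφ2·cosΔλ=0.33117912; θ=atan2(y, x)=-65.1035° <0 so +360° → 294.8965° ≈ 294.9°
Leg 3: φ1=0.7109162, φ2=1.1187683, Δφ=0.4078520, Δλ=0.9084648 rad; a=sin²(Δφ/2)+cosφ1·cosφ2·sin²(Δλ/2)=0.1047341663; c=2·atan2(√a, √(1-a))=0.659119675; dist=6371·c=4199.251 ≈ 4199.3 km; running total=19036.0 km
Leg 3 bearing: y=sinΔλ·cosφ2=0.34443601, x=cosφ1·sinφ2-sinφ1·cosφ2·cosΔλ=0.50638278; θ=atan2(y, x)=34.2231° ≈ 34.2°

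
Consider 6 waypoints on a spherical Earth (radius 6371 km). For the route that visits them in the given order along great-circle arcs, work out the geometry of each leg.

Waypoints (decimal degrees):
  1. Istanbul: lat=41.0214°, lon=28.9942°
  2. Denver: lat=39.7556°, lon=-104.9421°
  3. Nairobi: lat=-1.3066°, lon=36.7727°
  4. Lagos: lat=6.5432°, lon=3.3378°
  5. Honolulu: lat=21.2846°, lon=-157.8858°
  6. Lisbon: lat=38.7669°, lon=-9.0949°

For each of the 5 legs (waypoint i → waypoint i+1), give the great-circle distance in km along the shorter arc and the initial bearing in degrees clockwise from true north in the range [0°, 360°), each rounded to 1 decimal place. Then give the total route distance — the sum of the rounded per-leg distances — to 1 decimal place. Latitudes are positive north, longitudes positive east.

Leg 1: dist=9897.4 km, bearing=326.4°
Leg 2: dist=14250.8 km, bearing=52.0°
Leg 3: dist=3812.1 km, bearing=283.6°
Leg 4: dist=16304.0 km, bearing=327.0°
Leg 5: dist=12588.2 km, bearing=26.1°
Total: 56852.5 km

Leg 1: φ1=0.7159585, φ2=0.6938661, Δφ=-0.0220924, Δλ=-2.3376294 rad; a=sin²(Δφ/2)+cosφ1·cosφ2·sin²(Δλ/2)=0.4913550386; c=2·atan2(√a, √(1-a))=1.553505542; dist=6371·c=9897.384 ≈ 9897.4 km; running total=9897.4 km
Leg 1 bearing: y=sinΔλ·cosφ2=-0.55360696, x=cosφ1·sinφ2-sinφ1·cosφ2·cosΔλ=0.83259858; θ=atan2(y, x)=-33.6205° <0 so +360° → 326.3795° ≈ 326.4°
Leg 2: φ1=0.6938661, φ2=-0.0228045, Δφ=-0.7166706, Δλ=2.4733899 rad; a=sin²(Δφ/2)+cosφ1·cosφ2·sin²(Δλ/2)=0.8089342634; c=2·atan2(√a, √(1-a))=2.236825306; dist=6371·c=14250.814 ≈ 14250.8 km; running total=24148.2 km
Leg 2 bearing: y=sinΔλ·cosφ2=0.61941520, x=cosφ1·sinφ2-sinφ1·cosφ2·cosΔλ=0.48431735; θ=atan2(y, x)=51.9783° ≈ 52.0°
Leg 3: φ1=-0.0228045, φ2=0.1142004, Δφ=0.1370049, Δλ=-0.5835491 rad; a=sin²(Δφ/2)+cosφ1·cosφ2·sin²(Δλ/2)=0.0868686982; c=2·atan2(√a, √(1-a))=0.598356298; dist=6371·c=3812.128 ≈ 3812.1 km; running total=27960.3 km
Leg 3 bearing: y=sinΔλ·cosφ2=-0.54740014, x=cosφ1·sinφ2-sinφ1·cosφ2·cosΔλ=0.13282770; θ=atan2(y, x)=-76.3607° <0 so +360° → 283.6393° ≈ 283.6°
Leg 4: φ1=0.1142004, φ2=0.3714863, Δφ=0.2572860, Δλ=-2.8138827 rad; a=sin²(Δφ/2)+cosφ1·cosφ2·sin²(Δλ/2)=0.9175447864; c=2·atan2(√a, √(1-a))=2.559091918; dist=6371·c=16303.975 ≈ 16304.0 km; running total=44264.3 km
Leg 4 bearing: y=sinΔλ·cosφ2=-0.29992022, x=cosφ1·sinφ2-sinφ1·cosφ2·cosΔλ=0.46116512; θ=atan2(y, x)=-33.0381° <0 so +360° → 326.9619° ≈ 327.0°
Leg 5: φ1=0.3714863, φ2=0.6766100, Δφ=0.3051237, Δλ=2.5968911 rad; a=sin²(Δφ/2)+cosφ1·cosφ2·sin²(Δλ/2)=0.6970407370; c=2·atan2(√a, √(1-a))=1.975864561; dist=6371·c=12588.233 ≈ 12588.2 km; running total=56852.5 km
Leg 5 bearing: y=sinΔλ·cosφ2=0.40401149, x=cosφ1·sinφ2-sinφ1·cosφ2·cosΔλ=0.82551469; θ=atan2(y, x)=26.0774° ≈ 26.1°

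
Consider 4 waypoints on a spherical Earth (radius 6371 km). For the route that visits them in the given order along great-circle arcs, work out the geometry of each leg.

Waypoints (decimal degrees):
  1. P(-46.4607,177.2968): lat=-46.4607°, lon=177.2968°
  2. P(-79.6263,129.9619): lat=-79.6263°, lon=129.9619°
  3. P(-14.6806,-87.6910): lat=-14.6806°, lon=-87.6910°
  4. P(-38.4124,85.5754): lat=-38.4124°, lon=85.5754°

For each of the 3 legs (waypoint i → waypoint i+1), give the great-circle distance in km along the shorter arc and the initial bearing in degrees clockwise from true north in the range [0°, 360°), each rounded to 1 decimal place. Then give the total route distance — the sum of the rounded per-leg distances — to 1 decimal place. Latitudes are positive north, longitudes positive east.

Leg 1: dist=4130.3 km, bearing=192.7°
Leg 2: dist=9296.5 km, bearing=143.5°
Leg 3: dist=14069.9 km, bearing=173.4°
Total: 27496.7 km

Leg 1: φ1=-0.8108922, φ2=-1.3897411, Δφ=-0.5788489, Δλ=-0.8261499 rad; a=sin²(Δφ/2)+cosφ1·cosφ2·sin²(Δλ/2)=0.1014418425; c=2·atan2(√a, √(1-a))=0.648291967; dist=6371·c=4130.268 ≈ 4130.3 km; running total=4130.3 km
Leg 1 bearing: y=sinΔλ·cosφ2=-0.13240870, x=cosφ1·sinφ2-sinφ1·cosφ2·cosΔλ=-0.58912946; θ=atan2(y, x)=-167.3331° <0 so +360° → 192.6669° ≈ 192.7°
Leg 2: φ1=-1.3897411, φ2=-0.2562248, Δφ=1.1335163, Δλ=-3.7987597 rad; a=sin²(Δφ/2)+cosφ1·cosφ2·sin²(Δλ/2)=0.4443110609; c=2·atan2(√a, √(1-a))=1.459186879; dist=6371·c=9296.480 ≈ 9296.5 km; running total=13426.8 km
Leg 2 bearing: y=sinΔλ·cosφ2=0.59093350, x=cosφ1·sinφ2-sinφ1·cosφ2·cosΔλ=-0.79899472; θ=atan2(y, x)=143.5135° ≈ 143.5°
Leg 3: φ1=-0.2562248, φ2=-0.6704229, Δφ=-0.4141980, Δλ=3.0240692 rad; a=sin²(Δφ/2)+cosφ1·cosφ2·sin²(Δλ/2)=0.7976447146; c=2·atan2(√a, √(1-a))=2.208422133; dist=6371·c=14069.857 ≈ 14069.9 km; running total=27496.7 km
Leg 3 bearing: y=sinΔλ·cosφ2=0.09187476, x=cosφ1·sinφ2-sinφ1·cosφ2·cosΔλ=-0.79824152; θ=atan2(y, x)=173.4344° ≈ 173.4°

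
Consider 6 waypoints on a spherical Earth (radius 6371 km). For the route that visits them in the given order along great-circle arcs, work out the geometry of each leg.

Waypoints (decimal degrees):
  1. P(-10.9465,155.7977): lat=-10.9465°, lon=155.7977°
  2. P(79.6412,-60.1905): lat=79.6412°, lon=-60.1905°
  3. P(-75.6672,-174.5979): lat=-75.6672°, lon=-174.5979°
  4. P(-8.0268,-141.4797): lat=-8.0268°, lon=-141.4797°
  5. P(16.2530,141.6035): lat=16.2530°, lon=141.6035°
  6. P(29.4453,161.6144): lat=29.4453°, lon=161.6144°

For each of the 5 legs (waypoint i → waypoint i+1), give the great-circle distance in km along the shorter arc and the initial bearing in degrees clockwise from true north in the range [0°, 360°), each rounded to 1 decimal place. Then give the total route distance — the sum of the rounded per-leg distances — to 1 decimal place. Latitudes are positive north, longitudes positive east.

Leg 1: dist=12147.7 km, bearing=6.4°
Leg 2: dist=18489.8 km, bearing=251.9°
Leg 3: dist=7793.3 km, bearing=35.1°
Leg 4: dist=8879.7 km, bearing=288.2°
Leg 5: dist=2514.2 km, bearing=50.8°
Total: 49824.7 km

Leg 1: φ1=-0.1910525, φ2=1.3900012, Δφ=1.5810536, Δλ=-3.7697052 rad; a=sin²(Δφ/2)+cosφ1·cosφ2·sin²(Δλ/2)=0.6648213064; c=2·atan2(√a, √(1-a))=1.906721331; dist=6371·c=12147.722 ≈ 12147.7 km; running total=12147.7 km
Leg 1 bearing: y=sinΔλ·cosφ2=0.10566078, x=cosφ1·sinφ2-sinφ1·cosφ2·cosΔλ=0.93817458; θ=atan2(y, x)=6.4258° ≈ 6.4°
Leg 2: φ1=1.3900012, φ2=-1.3206418, Δφ=-2.7106429, Δλ=-1.9967858 rad; a=sin²(Δφ/2)+cosφ1·cosφ2·sin²(Δλ/2)=0.9857381523; c=2·atan2(√a, √(1-a))=2.902175291; dist=6371·c=18489.759 ≈ 18489.8 km; running total=30637.5 km
Leg 2 bearing: y=sinΔλ·cosφ2=-0.22542990, x=cosφ1·sinφ2-sinφ1·cosφ2·cosΔλ=-0.07358770; θ=atan2(y, x)=-108.0784° <0 so +360° → 251.9216° ≈ 251.9°
Leg 3: φ1=-1.3206418, φ2=-0.1400941, Δφ=1.1805477, Δλ=0.5780216 rad; a=sin²(Δφ/2)+cosφ1·cosφ2·sin²(Δλ/2)=0.3297019546; c=2·atan2(√a, √(1-a))=1.223245504; dist=6371·c=7793.297 ≈ 7793.3 km; running total=38430.8 km
Leg 3 bearing: y=sinΔλ·cosφ2=0.54101519, x=cosφ1·sinφ2-sinφ1·cosφ2·cosΔλ=0.76895830; θ=atan2(y, x)=35.1290° ≈ 35.1°
Leg 4: φ1=-0.1400941, φ2=0.2836684, Δφ=0.4237625, Δλ=4.9407339 rad; a=sin²(Δφ/2)+cosφ1·cosφ2·sin²(Δλ/2)=0.4119456770; c=2·atan2(√a, √(1-a))=1.393764423; dist=6371·c=8879.673 ≈ 8879.7 km; running total=47310.5 km
Leg 4 bearing: y=sinΔλ·cosφ2=-0.93511498, x=cosφ1·sinφ2-sinφ1·cosφ2·cosΔλ=0.30748289; θ=atan2(y, x)=-71.7982° <0 so +360° → 288.2018° ≈ 288.2°
Leg 5: φ1=0.2836684, φ2=0.5139174, Δφ=0.2302491, Δλ=0.3492561 rad; a=sin²(Δφ/2)+cosφ1·cosφ2·sin²(Δλ/2)=0.0384315940; c=2·atan2(√a, √(1-a))=0.394635379; dist=6371·c=2514.222 ≈ 2514.2 km; running total=49824.7 km
Leg 5 bearing: y=sinΔλ·cosφ2=0.29799550, x=cosφ1·sinφ2-sinφ1·cosφ2·cosΔλ=0.24293437; θ=atan2(y, x)=50.8121° ≈ 50.8°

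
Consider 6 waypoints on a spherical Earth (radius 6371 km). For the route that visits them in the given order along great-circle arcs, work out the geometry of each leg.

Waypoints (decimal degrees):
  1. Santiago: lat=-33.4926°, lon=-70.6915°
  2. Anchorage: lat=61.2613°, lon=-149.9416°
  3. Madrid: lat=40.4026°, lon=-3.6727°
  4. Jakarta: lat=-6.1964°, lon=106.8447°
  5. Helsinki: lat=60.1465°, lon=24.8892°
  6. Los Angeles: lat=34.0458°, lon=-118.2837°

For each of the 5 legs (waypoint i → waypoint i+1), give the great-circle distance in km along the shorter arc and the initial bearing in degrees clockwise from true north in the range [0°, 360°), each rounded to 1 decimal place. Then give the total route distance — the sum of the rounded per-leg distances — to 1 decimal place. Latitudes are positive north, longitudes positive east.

Leg 1: dist=12692.5 km, bearing=328.8°
Leg 2: dist=8306.7 km, bearing=26.0°
Leg 3: dist=12186.0 km, bearing=81.2°
Leg 4: dist=10162.8 km, bearing=330.5°
Leg 5: dist=9013.4 km, bearing=329.8°
Total: 52361.4 km

Leg 1: φ1=-0.5845561, φ2=1.0692114, Δφ=1.6537675, Δλ=-1.3831752 rad; a=sin²(Δφ/2)+cosφ1·cosφ2·sin²(Δλ/2)=0.7045320757; c=2·atan2(√a, √(1-a))=1.992224572; dist=6371·c=12692.463 ≈ 12692.5 km; running total=12692.5 km
Leg 1 bearing: y=sinΔλ·cosφ2=-0.47237788, x=cosφ1·sinφ2-sinφ1·cosφ2·cosΔλ=0.78072124; θ=atan2(y, x)=-31.1762° <0 so +360° → 328.8238° ≈ 328.8°
Leg 2: φ1=1.0692114, φ2=0.7051584, Δφ=-0.3640530, Δλ=2.5528739 rad; a=sin²(Δφ/2)+cosφ1·cosφ2·sin²(Δλ/2)=0.3680950758; c=2·atan2(√a, √(1-a))=1.303826475; dist=6371·c=8306.678 ≈ 8306.7 km; running total=20999.2 km
Leg 2 bearing: y=sinΔλ·cosφ2=0.42286279, x=cosφ1·sinφ2-sinφ1·cosφ2·cosΔλ=0.86694373; θ=atan2(y, x)=26.0014° ≈ 26.0°
Leg 3: φ1=0.7051584, φ2=-0.1081476, Δφ=-0.8133060, Δλ=1.9288925 rad; a=sin²(Δφ/2)+cosφ1·cosφ2·sin²(Δλ/2)=0.6676515520; c=2·atan2(√a, √(1-a))=1.912723267; dist=6371·c=12185.960 ≈ 12186.0 km; running total=33185.2 km
Leg 3 bearing: y=sinΔλ·cosφ2=0.93109414, x=cosφ1·sinφ2-sinφ1·cosφ2·cosΔλ=0.14365073; θ=atan2(y, x)=81.2295° ≈ 81.2°
Leg 4: φ1=-0.1081476, φ2=1.0497545, Δφ=1.1579020, Δλ=-1.4303933 rad; a=sin²(Δφ/2)+cosφ1·cosφ2·sin²(Δλ/2)=0.5121798881; c=2·atan2(√a, √(1-a))=1.595158513; dist=6371·c=10162.755 ≈ 10162.8 km; running total=43348.0 km
Leg 4 bearing: y=sinΔλ·cosφ2=-0.49288567, x=cosφ1·sinφ2-sinφ1·cosφ2·cosΔλ=0.86975302; θ=atan2(y, x)=-29.5401° <0 so +360° → 330.4599° ≈ 330.5°
Leg 5: φ1=1.0497545, φ2=0.5942113, Δφ=-0.4555432, Δλ=-2.4988385 rad; a=sin²(Δφ/2)+cosφ1·cosφ2·sin²(Δλ/2)=0.4222943959; c=2·atan2(√a, √(1-a))=1.414752621; dist=6371·c=9013.389 ≈ 9013.4 km; running total=52361.4 km
Leg 5 bearing: y=sinΔλ·cosφ2=-0.49665891, x=cosφ1·sinφ2-sinφ1·cosφ2·cosΔλ=0.85391878; θ=atan2(y, x)=-30.1833° <0 so +360° → 329.8167° ≈ 329.8°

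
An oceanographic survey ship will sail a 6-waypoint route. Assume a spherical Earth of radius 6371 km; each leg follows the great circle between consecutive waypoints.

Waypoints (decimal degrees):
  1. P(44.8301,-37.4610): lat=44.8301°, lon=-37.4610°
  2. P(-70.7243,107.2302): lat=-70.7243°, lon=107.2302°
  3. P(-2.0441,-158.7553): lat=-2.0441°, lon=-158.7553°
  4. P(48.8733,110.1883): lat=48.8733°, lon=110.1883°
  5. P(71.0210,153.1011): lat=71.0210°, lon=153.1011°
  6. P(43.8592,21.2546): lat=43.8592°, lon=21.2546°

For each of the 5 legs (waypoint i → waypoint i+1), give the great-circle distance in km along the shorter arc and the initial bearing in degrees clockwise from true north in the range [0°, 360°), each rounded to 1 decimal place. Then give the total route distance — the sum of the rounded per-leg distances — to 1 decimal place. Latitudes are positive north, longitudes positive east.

Leg 1: φ1=0.7824328, φ2=-1.2343719, Δφ=-2.0168047, Δλ=2.5253378 rad; a=sin²(Δφ/2)+cosφ1·cosφ2·sin²(Δλ/2)=0.9282679419; c=2·atan2(√a, √(1-a))=2.599315872; dist=6371·c=16560.241 ≈ 16560.2 km; running total=16560.2 km
Leg 1 bearing: y=sinΔλ·cosφ2=0.19080032, x=cosφ1·sinφ2-sinφ1·cosφ2·cosΔλ=-0.47952218; θ=atan2(y, x)=158.3026° ≈ 158.3°
Leg 2: φ1=-1.2343719, φ2=-0.0356763, Δφ=1.1986956, Δλ=-4.6423227 rad; a=sin²(Δφ/2)+cosφ1·cosφ2·sin²(Δλ/2)=0.4947135349; c=2·atan2(√a, √(1-a))=1.560223200; dist=6371·c=9940.182 ≈ 9940.2 km; running total=26500.4 km
Leg 2 bearing: y=sinΔλ·cosφ2=0.99691160, x=cosφ1·sinφ2-sinφ1·cosφ2·cosΔλ=-0.07781699; θ=atan2(y, x)=94.4633° ≈ 94.5°
Leg 3: φ1=-0.0356763, φ2=0.8530000, Δφ=0.8886763, Δλ=4.6939513 rad; a=sin²(Δφ/2)+cosφ1·cosφ2·sin²(Δλ/2)=0.5194931164; c=2·atan2(√a, √(1-a))=1.609792442; dist=6371·c=10255.988 ≈ 10256.0 km; running total=36756.4 km
Leg 3 bearing: y=sinΔλ·cosφ2=-0.65761454, x=cosφ1·sinφ2-sinφ1·cosφ2·cosΔλ=0.75234512; θ=atan2(y, x)=-41.1563° <0 so +360° → 318.8437° ≈ 318.8°
Leg 4: φ1=0.8530000, φ2=1.2395503, Δφ=0.3865503, Δλ=0.7489697 rad; a=sin²(Δφ/2)+cosφ1·cosφ2·sin²(Δλ/2)=0.0655141657; c=2·atan2(√a, √(1-a))=0.517675830; dist=6371·c=3298.113 ≈ 3298.1 km; running total=40054.5 km
Leg 4 bearing: y=sinΔλ·cosφ2=0.22143834, x=cosφ1·sinφ2-sinφ1·cosφ2·cosΔλ=0.44255316; θ=atan2(y, x)=26.5818° ≈ 26.6°
Leg 5: φ1=1.2395503, φ2=0.7654874, Δφ=-0.4740628, Δλ=-2.3011555 rad; a=sin²(Δφ/2)+cosφ1·cosφ2·sin²(Δλ/2)=0.2506107929; c=2·atan2(√a, √(1-a))=1.048607544; dist=6371·c=6680.679 ≈ 6680.7 km; running total=46735.2 km
Leg 5 bearing: y=sinΔλ·cosφ2=-0.53713129, x=cosφ1·sinφ2-sinφ1·cosφ2·cosΔλ=0.68022795; θ=atan2(y, x)=-38.2958° <0 so +360° → 321.7042° ≈ 321.7°

Leg 1: dist=16560.2 km, bearing=158.3°
Leg 2: dist=9940.2 km, bearing=94.5°
Leg 3: dist=10256.0 km, bearing=318.8°
Leg 4: dist=3298.1 km, bearing=26.6°
Leg 5: dist=6680.7 km, bearing=321.7°
Total: 46735.2 km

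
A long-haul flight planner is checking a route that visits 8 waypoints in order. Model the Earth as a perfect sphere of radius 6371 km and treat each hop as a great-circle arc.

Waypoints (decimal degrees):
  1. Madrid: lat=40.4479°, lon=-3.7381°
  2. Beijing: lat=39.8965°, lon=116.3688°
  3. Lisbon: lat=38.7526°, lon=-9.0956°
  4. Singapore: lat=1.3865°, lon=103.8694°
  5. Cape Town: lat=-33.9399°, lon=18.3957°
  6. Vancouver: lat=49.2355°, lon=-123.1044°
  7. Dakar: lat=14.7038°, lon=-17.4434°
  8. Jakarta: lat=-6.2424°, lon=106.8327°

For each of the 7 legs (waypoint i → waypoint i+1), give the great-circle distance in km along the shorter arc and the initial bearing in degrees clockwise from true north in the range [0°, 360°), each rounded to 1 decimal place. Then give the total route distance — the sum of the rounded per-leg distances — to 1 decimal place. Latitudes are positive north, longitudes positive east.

Leg 1: φ1=0.7059490, φ2=0.6963253, Δφ=-0.0096237, Δλ=2.0962609 rad; a=sin²(Δφ/2)+cosφ1·cosφ2·sin²(Δλ/2)=0.4383742717; c=2·atan2(√a, √(1-a))=1.447230667; dist=6371·c=9220.307 ≈ 9220.3 km; running total=9220.3 km
Leg 1 bearing: y=sinΔλ·cosφ2=0.66370158, x=cosφ1·sinφ2-sinφ1·cosφ2·cosΔλ=0.73777320; θ=atan2(y, x)=41.9746° ≈ 42.0°
Leg 2: φ1=0.6963253, φ2=0.6763605, Δφ=-0.0199648, Δλ=-2.1897669 rad; a=sin²(Δφ/2)+cosφ1·cosφ2·sin²(Δλ/2)=0.4728226610; c=2·atan2(√a, √(1-a))=1.516414849; dist=6371·c=9661.079 ≈ 9661.1 km; running total=18881.4 km
Leg 2 bearing: y=sinΔλ·cosφ2=-0.63517419, x=cosφ1·sinφ2-sinφ1·cosφ2·cosΔλ=0.77045396; θ=atan2(y, x)=-39.5027° <0 so +360° → 320.4973° ≈ 320.5°
Leg 3: φ1=0.6763605, φ2=0.0241990, Δφ=-0.6521615, Δλ=1.9716112 rad; a=sin²(Δφ/2)+cosφ1·cosφ2·sin²(Δλ/2)=0.6445201461; c=2·atan2(√a, √(1-a))=1.864020515; dist=6371·c=11875.675 ≈ 11875.7 km; running total=30757.1 km
Leg 3 bearing: y=sinΔλ·cosφ2=0.92047379, x=cosφ1·sinφ2-sinφ1·cosφ2·cosΔλ=0.26302797; θ=atan2(y, x)=74.0526° ≈ 74.1°
Leg 4: φ1=0.0241990, φ2=-0.5923630, Δφ=-0.6165620, Δλ=-1.4917975 rad; a=sin²(Δφ/2)+cosφ1·cosφ2·sin²(Δλ/2)=0.4740287723; c=2·atan2(√a, √(1-a))=1.518830486; dist=6371·c=9676.469 ≈ 9676.5 km; running total=40433.6 km
Leg 4 bearing: y=sinΔλ·cosφ2=-0.82703626, x=cosφ1·sinφ2-sinφ1·cosφ2·cosΔλ=-0.55974370; θ=atan2(y, x)=-124.0904° <0 so +360° → 235.9096° ≈ 235.9°
Leg 5: φ1=-0.5923630, φ2=0.8593216, Δφ=1.4516846, Δλ=-2.4696426 rad; a=sin²(Δφ/2)+cosφ1·cosφ2·sin²(Δλ/2)=0.9234081203; c=2·atan2(√a, √(1-a))=2.580766989; dist=6371·c=16442.066 ≈ 16442.1 km; running total=56875.7 km
Leg 5 bearing: y=sinΔλ·cosφ2=-0.40647094, x=cosφ1·sinφ2-sinφ1·cosφ2·cosΔλ=0.34305047; θ=atan2(y, x)=-49.8365° <0 so +360° → 310.1635° ≈ 310.2°
Leg 6: φ1=0.8593216, φ2=0.2566297, Δφ=-0.6026919, Δλ=1.8441323 rad; a=sin²(Δφ/2)+cosφ1·cosφ2·sin²(Δλ/2)=0.4891219311; c=2·atan2(√a, √(1-a))=1.549038472; dist=6371·c=9868.924 ≈ 9868.9 km; running total=66744.6 km
Leg 6 bearing: y=sinΔλ·cosφ2=0.93134242, x=cosφ1·sinφ2-sinφ1·cosφ2·cosΔλ=0.36349410; θ=atan2(y, x)=68.6798° ≈ 68.7°
Leg 7: φ1=0.2566297, φ2=-0.1089504, Δφ=-0.3655802, Δλ=2.1690271 rad; a=sin²(Δφ/2)+cosφ1·cosφ2·sin²(Δλ/2)=0.7845536044; c=2·atan2(√a, √(1-a))=2.176216001; dist=6371·c=13864.672 ≈ 13864.7 km; running total=80609.3 km
Leg 7 bearing: y=sinΔλ·cosφ2=0.82143377, x=cosφ1·sinφ2-sinφ1·cosφ2·cosΔλ=0.03692627; θ=atan2(y, x)=87.4261° ≈ 87.4°

Leg 1: dist=9220.3 km, bearing=42.0°
Leg 2: dist=9661.1 km, bearing=320.5°
Leg 3: dist=11875.7 km, bearing=74.1°
Leg 4: dist=9676.5 km, bearing=235.9°
Leg 5: dist=16442.1 km, bearing=310.2°
Leg 6: dist=9868.9 km, bearing=68.7°
Leg 7: dist=13864.7 km, bearing=87.4°
Total: 80609.3 km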